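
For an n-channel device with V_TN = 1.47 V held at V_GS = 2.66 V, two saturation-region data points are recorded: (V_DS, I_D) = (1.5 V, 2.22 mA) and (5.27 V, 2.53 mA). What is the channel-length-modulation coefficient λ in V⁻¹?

λ = 0.0392 V⁻¹

With V_GS fixed, I_D ∝ (1 + λ V_DS) in saturation, so I_D2/I_D1 = (1 + λ V_DS2)/(1 + λ V_DS1).
2.53/2.22 = 1.14 = (1 + 5.27 λ)/(1 + 1.5 λ).
Solving: λ (I_D1 V_DS2 − I_D2 V_DS1) = I_D2 − I_D1, so λ = (2.53 − 2.22) / (2.22 × 5.27 − 2.53 × 1.5) = 0.31 / 7.9 = 0.0392 V⁻¹.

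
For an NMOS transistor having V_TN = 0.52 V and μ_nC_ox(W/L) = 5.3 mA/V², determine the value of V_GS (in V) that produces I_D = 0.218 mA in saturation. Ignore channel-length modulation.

V_GS = 0.807 V

In saturation I_D = ½ k_n (V_GS − V_TN)², so V_GS − V_TN = √(2 I_D / k_n) = √(2 × 0.218 / 5.3) = 0.287 V.
V_GS = 0.52 + 0.287 = 0.807 V.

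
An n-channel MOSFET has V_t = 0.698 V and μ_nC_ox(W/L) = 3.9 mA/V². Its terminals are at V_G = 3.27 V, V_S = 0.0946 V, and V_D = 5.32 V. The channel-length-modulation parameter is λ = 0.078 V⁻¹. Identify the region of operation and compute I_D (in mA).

Saturation; I_D = 16.8 mA

V_GS = V_G − V_S = 3.27 − 0.0946 = 3.18 V; V_DS = V_D − V_S = 5.32 − 0.0946 = 5.23 V.
V_ov = V_GS − V_t = 3.18 − 0.698 = 2.48 V.
Since V_DS = 5.23 V ≥ V_ov = 2.48 V, the device is in saturation.
I_D = ½ k_n V_ov² (1 + λ V_DS) = 0.5 × 3.9 × 2.48² × (1 + 0.078 × 5.23) = 16.8 mA.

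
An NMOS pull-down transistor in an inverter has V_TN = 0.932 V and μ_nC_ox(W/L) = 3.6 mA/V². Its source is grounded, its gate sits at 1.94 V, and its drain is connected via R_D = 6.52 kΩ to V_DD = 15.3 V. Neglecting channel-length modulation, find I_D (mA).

I_D = 1.83 mA

V_GS = V_G = 1.94 V, so V_ov = 1.94 − 0.932 = 1.01 V.
Assume saturation: I_D = ½ k_n V_ov² = 0.5 × 3.6 × 1.01² = 1.83 mA, giving V_DS = V_DD − I_D R_D = 15.3 − 1.83 × 6.52 = 3.38 V.
V_DS = 3.38 V ≥ V_ov = 1.01 V, confirming saturation.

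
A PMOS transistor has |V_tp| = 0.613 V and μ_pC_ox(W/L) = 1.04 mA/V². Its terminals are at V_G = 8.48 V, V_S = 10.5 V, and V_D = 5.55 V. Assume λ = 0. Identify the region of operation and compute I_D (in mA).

Saturation; I_D = 1.03 mA

V_SG = V_S − V_G = 10.5 − 8.48 = 2.02 V; V_SD = V_S − V_D = 10.5 − 5.55 = 4.95 V.
V_ov = V_SG − |V_tp| = 2.02 − 0.613 = 1.41 V.
Since V_SD = 4.95 V ≥ V_ov = 1.41 V, the device is in saturation.
I_D = ½ k_p V_ov² = 0.5 × 1.04 × 1.41² = 1.03 mA.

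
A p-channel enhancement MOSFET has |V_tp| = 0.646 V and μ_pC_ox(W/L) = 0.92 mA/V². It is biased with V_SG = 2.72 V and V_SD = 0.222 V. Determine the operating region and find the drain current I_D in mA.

Triode; I_D = 0.401 mA

V_ov = V_SG − |V_tp| = 2.72 − 0.646 = 2.07 V.
Since V_SD = 0.222 V < V_ov = 2.07 V, the device is in the triode region.
I_D = k_p [V_ov · V_SD − ½ V_SD²] = 0.92 × [2.07 × 0.222 − 0.5 × 0.222²] = 0.401 mA.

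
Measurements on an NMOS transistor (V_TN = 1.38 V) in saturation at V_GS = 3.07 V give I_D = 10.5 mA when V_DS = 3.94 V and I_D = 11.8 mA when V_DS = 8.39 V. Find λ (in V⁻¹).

With V_GS fixed, I_D ∝ (1 + λ V_DS) in saturation, so I_D2/I_D1 = (1 + λ V_DS2)/(1 + λ V_DS1).
11.8/10.5 = 1.124 = (1 + 8.39 λ)/(1 + 3.94 λ).
Solving: λ (I_D1 V_DS2 − I_D2 V_DS1) = I_D2 − I_D1, so λ = (11.8 − 10.5) / (10.5 × 8.39 − 11.8 × 3.94) = 1.3 / 41.6 = 0.0312 V⁻¹.

λ = 0.0312 V⁻¹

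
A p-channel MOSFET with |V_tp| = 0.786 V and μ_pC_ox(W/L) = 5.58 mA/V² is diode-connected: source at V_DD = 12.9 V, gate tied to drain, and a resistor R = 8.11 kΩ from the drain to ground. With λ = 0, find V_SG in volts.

With gate tied to drain, V_SG = V_SD ≥ V_SG − |V_tp|, so the device is in saturation.
KCL at the drain: ½ k_p (V_SG − |V_tp|)² = (V_DD − V_SG)/R.
Let x = V_SG − 0.786. Then 22.6 x² + x − 12.11 = 0, giving x = 0.71 V (positive root), so V_SG = 1.5 V.
I_D = (V_DD − V_SG)/R = (12.9 − 1.5) / 8.11 = 1.41 mA.

V_SG = 1.50 V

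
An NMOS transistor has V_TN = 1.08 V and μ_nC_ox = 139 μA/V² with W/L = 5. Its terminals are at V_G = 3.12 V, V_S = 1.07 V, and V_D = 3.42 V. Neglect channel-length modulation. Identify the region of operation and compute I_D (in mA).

Saturation; I_D = 0.327 mA

V_GS = V_G − V_S = 3.12 − 1.07 = 2.05 V; V_DS = V_D − V_S = 3.42 − 1.07 = 2.35 V.
k_n = μ_nC_ox · (W/L) = 0.695 mA/V².
V_ov = V_GS − V_TN = 2.05 − 1.08 = 0.97 V.
Since V_DS = 2.35 V ≥ V_ov = 0.97 V, the device is in saturation.
I_D = ½ k_n V_ov² = 0.5 × 0.695 × 0.97² = 0.327 mA.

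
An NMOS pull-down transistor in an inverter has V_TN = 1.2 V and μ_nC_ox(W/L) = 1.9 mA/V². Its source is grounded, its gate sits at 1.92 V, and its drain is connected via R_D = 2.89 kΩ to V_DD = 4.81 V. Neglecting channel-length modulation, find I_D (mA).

I_D = 0.492 mA

V_GS = V_G = 1.92 V, so V_ov = 1.92 − 1.2 = 0.72 V.
Assume saturation: I_D = ½ k_n V_ov² = 0.5 × 1.9 × 0.72² = 0.492 mA, giving V_DS = V_DD − I_D R_D = 4.81 − 0.492 × 2.89 = 3.39 V.
V_DS = 3.39 V ≥ V_ov = 0.72 V, confirming saturation.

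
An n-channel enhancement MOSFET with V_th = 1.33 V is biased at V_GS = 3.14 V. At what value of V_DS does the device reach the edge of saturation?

The boundary between triode and saturation is V_DS = V_GS − V_th = V_ov.
V_ov = 3.14 − 1.33 = 1.81 V.

V_DS,sat = 1.81 V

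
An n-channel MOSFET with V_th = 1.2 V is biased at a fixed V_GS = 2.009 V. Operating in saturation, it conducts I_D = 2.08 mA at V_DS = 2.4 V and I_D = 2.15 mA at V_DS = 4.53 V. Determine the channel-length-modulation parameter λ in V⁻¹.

λ = 0.0164 V⁻¹

With V_GS fixed, I_D ∝ (1 + λ V_DS) in saturation, so I_D2/I_D1 = (1 + λ V_DS2)/(1 + λ V_DS1).
2.15/2.08 = 1.034 = (1 + 4.53 λ)/(1 + 2.4 λ).
Solving: λ (I_D1 V_DS2 − I_D2 V_DS1) = I_D2 − I_D1, so λ = (2.15 − 2.08) / (2.08 × 4.53 − 2.15 × 2.4) = 0.07 / 4.26 = 0.0164 V⁻¹.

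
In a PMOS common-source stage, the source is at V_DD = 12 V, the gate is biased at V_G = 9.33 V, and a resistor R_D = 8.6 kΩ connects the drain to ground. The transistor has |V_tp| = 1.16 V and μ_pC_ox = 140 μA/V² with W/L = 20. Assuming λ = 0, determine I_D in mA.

V_SG = V_DD − V_G = 12 − 9.33 = 2.67 V, so V_ov = 2.67 − 1.16 = 1.51 V.
k_p = μ_pC_ox · (W/L) = 2.8 mA/V².
Assume saturation: I_D = ½ k_p V_ov² = 0.5 × 2.8 × 1.51² = 3.19 mA, giving V_SD = V_DD − I_D R_D = 12 − 3.19 × 8.6 = -15.5 V.
But -15.5 V < V_ov = 1.51 V, so the device is actually in triode.
In triode I_D = k_p[V_ov V_SD − ½ V_SD²] and I_D = (V_DD − V_SD)/R_D. Equating: 12 V_SD² − 37.36 V_SD + 12 = 0, giving V_SD = 0.364 V (the root below V_ov).
I_D = (12 − 0.364) / 8.6 = 1.35 mA.

I_D = 1.35 mA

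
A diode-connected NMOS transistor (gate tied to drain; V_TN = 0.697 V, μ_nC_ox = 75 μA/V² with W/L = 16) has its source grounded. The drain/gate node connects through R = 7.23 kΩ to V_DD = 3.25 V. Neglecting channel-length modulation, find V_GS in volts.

V_GS = 1.36 V

With gate tied to drain, V_GS = V_DS ≥ V_GS − V_TN, so the device is in saturation.
k_n = μ_nC_ox · (W/L) = 1.2 mA/V².
KCL at the drain: ½ k_n (V_GS − V_TN)² = (V_DD − V_GS)/R.
Let x = V_GS − 0.697. Then 4.34 x² + x − 2.553 = 0, giving x = 0.661 V (positive root), so V_GS = 1.36 V.
I_D = (V_DD − V_GS)/R = (3.25 − 1.36) / 7.23 = 0.262 mA.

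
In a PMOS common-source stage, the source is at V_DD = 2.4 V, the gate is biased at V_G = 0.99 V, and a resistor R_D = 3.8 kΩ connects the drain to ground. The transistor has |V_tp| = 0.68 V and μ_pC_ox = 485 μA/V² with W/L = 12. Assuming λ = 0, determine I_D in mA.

V_SG = V_DD − V_G = 2.4 − 0.99 = 1.41 V, so V_ov = 1.41 − 0.68 = 0.73 V.
k_p = μ_pC_ox · (W/L) = 5.82 mA/V².
Assume saturation: I_D = ½ k_p V_ov² = 0.5 × 5.82 × 0.73² = 1.55 mA, giving V_SD = V_DD − I_D R_D = 2.4 − 1.55 × 3.8 = -3.49 V.
But -3.49 V < V_ov = 0.73 V, so the device is actually in triode.
In triode I_D = k_p[V_ov V_SD − ½ V_SD²] and I_D = (V_DD − V_SD)/R_D. Equating: 11.1 V_SD² − 17.14 V_SD + 2.4 = 0, giving V_SD = 0.156 V (the root below V_ov).
I_D = (2.4 − 0.156) / 3.8 = 0.591 mA.

I_D = 0.591 mA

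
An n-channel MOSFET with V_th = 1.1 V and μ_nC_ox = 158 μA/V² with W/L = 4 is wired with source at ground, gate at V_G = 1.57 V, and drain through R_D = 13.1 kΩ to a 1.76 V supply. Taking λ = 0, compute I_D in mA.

I_D = 0.0698 mA

V_GS = V_G = 1.57 V, so V_ov = 1.57 − 1.1 = 0.47 V.
k_n = μ_nC_ox · (W/L) = 0.632 mA/V².
Assume saturation: I_D = ½ k_n V_ov² = 0.5 × 0.632 × 0.47² = 0.0698 mA, giving V_DS = V_DD − I_D R_D = 1.76 − 0.0698 × 13.1 = 0.846 V.
V_DS = 0.846 V ≥ V_ov = 0.47 V, confirming saturation.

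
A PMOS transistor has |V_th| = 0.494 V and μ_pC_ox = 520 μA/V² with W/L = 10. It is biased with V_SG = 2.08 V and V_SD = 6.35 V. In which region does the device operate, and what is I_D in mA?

k_p = μ_pC_ox · (W/L) = 5.2 mA/V².
V_ov = V_SG − |V_th| = 2.08 − 0.494 = 1.59 V.
Since V_SD = 6.35 V ≥ V_ov = 1.59 V, the device is in saturation.
I_D = ½ k_p V_ov² = 0.5 × 5.2 × 1.59² = 6.54 mA.

Saturation; I_D = 6.54 mA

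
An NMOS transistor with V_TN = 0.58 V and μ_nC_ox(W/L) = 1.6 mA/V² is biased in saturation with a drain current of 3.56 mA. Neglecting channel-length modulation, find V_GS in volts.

V_GS = 2.69 V

In saturation I_D = ½ k_n (V_GS − V_TN)², so V_GS − V_TN = √(2 I_D / k_n) = √(2 × 3.56 / 1.6) = 2.11 V.
V_GS = 0.58 + 2.11 = 2.69 V.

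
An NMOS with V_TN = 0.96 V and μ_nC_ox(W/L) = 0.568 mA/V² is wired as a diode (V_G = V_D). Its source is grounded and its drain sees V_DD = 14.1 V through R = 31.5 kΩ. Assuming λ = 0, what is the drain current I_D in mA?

With gate tied to drain, V_GS = V_DS ≥ V_GS − V_TN, so the device is in saturation.
KCL at the drain: ½ k_n (V_GS − V_TN)² = (V_DD − V_GS)/R.
Let x = V_GS − 0.96. Then 8.95 x² + x − 13.14 = 0, giving x = 1.16 V (positive root), so V_GS = 2.12 V.
I_D = (V_DD − V_GS)/R = (14.1 − 2.12) / 31.5 = 0.38 mA.

I_D = 0.380 mA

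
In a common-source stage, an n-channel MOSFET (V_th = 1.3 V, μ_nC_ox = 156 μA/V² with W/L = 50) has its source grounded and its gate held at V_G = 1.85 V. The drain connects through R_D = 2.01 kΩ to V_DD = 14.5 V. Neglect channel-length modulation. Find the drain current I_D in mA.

V_GS = V_G = 1.85 V, so V_ov = 1.85 − 1.3 = 0.55 V.
k_n = μ_nC_ox · (W/L) = 7.8 mA/V².
Assume saturation: I_D = ½ k_n V_ov² = 0.5 × 7.8 × 0.55² = 1.18 mA, giving V_DS = V_DD − I_D R_D = 14.5 − 1.18 × 2.01 = 12.1 V.
V_DS = 12.1 V ≥ V_ov = 0.55 V, confirming saturation.

I_D = 1.18 mA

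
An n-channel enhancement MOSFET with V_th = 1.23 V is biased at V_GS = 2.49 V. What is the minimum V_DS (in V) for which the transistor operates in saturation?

V_DS,sat = 1.26 V

The boundary between triode and saturation is V_DS = V_GS − V_th = V_ov.
V_ov = 2.49 − 1.23 = 1.26 V.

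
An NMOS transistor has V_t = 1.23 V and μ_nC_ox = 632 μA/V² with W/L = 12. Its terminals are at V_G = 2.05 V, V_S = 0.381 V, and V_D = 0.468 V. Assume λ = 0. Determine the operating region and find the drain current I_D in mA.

Triode; I_D = 0.261 mA

V_GS = V_G − V_S = 2.05 − 0.381 = 1.67 V; V_DS = V_D − V_S = 0.468 − 0.381 = 0.087 V.
k_n = μ_nC_ox · (W/L) = 7.584 mA/V².
V_ov = V_GS − V_t = 1.67 − 1.23 = 0.439 V.
Since V_DS = 0.087 V < V_ov = 0.439 V, the device is in the triode region.
I_D = k_n [V_ov · V_DS − ½ V_DS²] = 7.584 × [0.439 × 0.087 − 0.5 × 0.087²] = 0.261 mA.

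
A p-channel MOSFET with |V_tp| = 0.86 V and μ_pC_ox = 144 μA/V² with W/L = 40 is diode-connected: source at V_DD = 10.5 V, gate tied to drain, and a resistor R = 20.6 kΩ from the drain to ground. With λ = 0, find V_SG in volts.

V_SG = 1.25 V

With gate tied to drain, V_SG = V_SD ≥ V_SG − |V_tp|, so the device is in saturation.
k_p = μ_pC_ox · (W/L) = 5.76 mA/V².
KCL at the drain: ½ k_p (V_SG − |V_tp|)² = (V_DD − V_SG)/R.
Let x = V_SG − 0.86. Then 59.3 x² + x − 9.64 = 0, giving x = 0.395 V (positive root), so V_SG = 1.25 V.
I_D = (V_DD − V_SG)/R = (10.5 − 1.25) / 20.6 = 0.449 mA.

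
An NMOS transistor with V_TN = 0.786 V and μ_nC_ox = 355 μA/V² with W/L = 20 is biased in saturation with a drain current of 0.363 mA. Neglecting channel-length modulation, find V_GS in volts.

k_n = μ_nC_ox · (W/L) = 7.1 mA/V².
In saturation I_D = ½ k_n (V_GS − V_TN)², so V_GS − V_TN = √(2 I_D / k_n) = √(2 × 0.363 / 7.1) = 0.32 V.
V_GS = 0.786 + 0.32 = 1.11 V.

V_GS = 1.11 V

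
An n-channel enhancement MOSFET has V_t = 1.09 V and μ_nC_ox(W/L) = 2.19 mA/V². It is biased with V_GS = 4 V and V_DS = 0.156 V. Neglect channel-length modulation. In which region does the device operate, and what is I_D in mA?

V_ov = V_GS − V_t = 4 − 1.09 = 2.91 V.
Since V_DS = 0.156 V < V_ov = 2.91 V, the device is in the triode region.
I_D = k_n [V_ov · V_DS − ½ V_DS²] = 2.19 × [2.91 × 0.156 − 0.5 × 0.156²] = 0.968 mA.

Triode; I_D = 0.968 mA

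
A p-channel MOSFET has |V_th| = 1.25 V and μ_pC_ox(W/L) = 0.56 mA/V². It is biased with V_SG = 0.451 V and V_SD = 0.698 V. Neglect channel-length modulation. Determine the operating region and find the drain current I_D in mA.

Cutoff; I_D = 0 mA

V_SG = 0.451 V < |V_th| = 1.25 V, so the transistor is in cutoff.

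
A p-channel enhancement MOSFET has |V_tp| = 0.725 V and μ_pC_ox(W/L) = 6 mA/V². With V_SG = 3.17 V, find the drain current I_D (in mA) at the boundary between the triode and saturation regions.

I_D = 17.9 mA

At the boundary V_SD = V_ov = V_SG − |V_tp| = 3.17 − 0.725 = 2.44 V.
I_D = ½ k_p V_ov² = 0.5 × 6 × 2.44² = 17.9 mA.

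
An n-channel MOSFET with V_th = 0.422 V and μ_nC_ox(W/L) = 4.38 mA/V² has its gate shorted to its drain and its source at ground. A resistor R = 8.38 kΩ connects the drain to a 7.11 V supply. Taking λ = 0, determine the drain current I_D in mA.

With gate tied to drain, V_GS = V_DS ≥ V_GS − V_th, so the device is in saturation.
KCL at the drain: ½ k_n (V_GS − V_th)² = (V_DD − V_GS)/R.
Let x = V_GS − 0.422. Then 18.4 x² + x − 6.688 = 0, giving x = 0.577 V (positive root), so V_GS = 0.999 V.
I_D = (V_DD − V_GS)/R = (7.11 − 0.999) / 8.38 = 0.729 mA.

I_D = 0.729 mA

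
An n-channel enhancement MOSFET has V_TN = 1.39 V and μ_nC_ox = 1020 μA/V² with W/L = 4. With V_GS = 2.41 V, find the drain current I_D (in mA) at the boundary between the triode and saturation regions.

At the boundary V_DS = V_ov = V_GS − V_TN = 2.41 − 1.39 = 1.02 V.
k_n = μ_nC_ox · (W/L) = 4.08 mA/V².
I_D = ½ k_n V_ov² = 0.5 × 4.08 × 1.02² = 2.12 mA.

I_D = 2.12 mA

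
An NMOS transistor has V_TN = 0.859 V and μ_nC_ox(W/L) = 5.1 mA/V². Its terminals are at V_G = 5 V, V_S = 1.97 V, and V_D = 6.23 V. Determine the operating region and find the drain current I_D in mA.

Saturation; I_D = 12.0 mA

V_GS = V_G − V_S = 5 − 1.97 = 3.03 V; V_DS = V_D − V_S = 6.23 − 1.97 = 4.26 V.
V_ov = V_GS − V_TN = 3.03 − 0.859 = 2.17 V.
Since V_DS = 4.26 V ≥ V_ov = 2.17 V, the device is in saturation.
I_D = ½ k_n V_ov² = 0.5 × 5.1 × 2.17² = 12 mA.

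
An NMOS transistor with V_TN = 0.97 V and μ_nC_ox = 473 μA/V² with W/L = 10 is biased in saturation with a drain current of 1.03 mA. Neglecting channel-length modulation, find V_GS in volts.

V_GS = 1.63 V

k_n = μ_nC_ox · (W/L) = 4.73 mA/V².
In saturation I_D = ½ k_n (V_GS − V_TN)², so V_GS − V_TN = √(2 I_D / k_n) = √(2 × 1.03 / 4.73) = 0.66 V.
V_GS = 0.97 + 0.66 = 1.63 V.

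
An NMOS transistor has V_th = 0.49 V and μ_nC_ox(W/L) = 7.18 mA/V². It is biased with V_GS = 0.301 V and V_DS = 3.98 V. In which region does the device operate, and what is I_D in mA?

Cutoff; I_D = 0 mA

V_GS = 0.301 V < V_th = 0.49 V, so the transistor is in cutoff.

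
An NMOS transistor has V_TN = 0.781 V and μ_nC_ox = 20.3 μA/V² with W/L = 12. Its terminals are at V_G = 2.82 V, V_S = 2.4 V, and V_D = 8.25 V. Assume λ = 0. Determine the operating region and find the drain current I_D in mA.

V_GS = V_G − V_S = 2.82 − 2.4 = 0.42 V; V_DS = V_D − V_S = 8.25 − 2.4 = 5.85 V.
V_GS = 0.42 V < V_TN = 0.781 V, so the transistor is in cutoff.

Cutoff; I_D = 0 mA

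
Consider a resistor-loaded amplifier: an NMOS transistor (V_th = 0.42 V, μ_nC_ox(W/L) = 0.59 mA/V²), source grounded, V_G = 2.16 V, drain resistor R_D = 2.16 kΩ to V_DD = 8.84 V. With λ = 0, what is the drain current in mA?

V_GS = V_G = 2.16 V, so V_ov = 2.16 − 0.42 = 1.74 V.
Assume saturation: I_D = ½ k_n V_ov² = 0.5 × 0.59 × 1.74² = 0.893 mA, giving V_DS = V_DD − I_D R_D = 8.84 − 0.893 × 2.16 = 6.91 V.
V_DS = 6.91 V ≥ V_ov = 1.74 V, confirming saturation.

I_D = 0.893 mA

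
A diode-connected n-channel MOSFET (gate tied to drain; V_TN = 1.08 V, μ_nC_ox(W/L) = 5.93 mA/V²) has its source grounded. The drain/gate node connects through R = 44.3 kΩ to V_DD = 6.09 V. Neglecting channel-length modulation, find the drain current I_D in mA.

I_D = 0.109 mA

With gate tied to drain, V_GS = V_DS ≥ V_GS − V_TN, so the device is in saturation.
KCL at the drain: ½ k_n (V_GS − V_TN)² = (V_DD − V_GS)/R.
Let x = V_GS − 1.08. Then 131 x² + x − 5.01 = 0, giving x = 0.192 V (positive root), so V_GS = 1.27 V.
I_D = (V_DD − V_GS)/R = (6.09 − 1.27) / 44.3 = 0.109 mA.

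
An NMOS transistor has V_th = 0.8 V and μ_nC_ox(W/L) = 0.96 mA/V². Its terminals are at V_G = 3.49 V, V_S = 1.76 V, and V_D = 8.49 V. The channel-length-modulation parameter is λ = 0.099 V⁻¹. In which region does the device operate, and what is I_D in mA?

Saturation; I_D = 0.692 mA

V_GS = V_G − V_S = 3.49 − 1.76 = 1.73 V; V_DS = V_D − V_S = 8.49 − 1.76 = 6.73 V.
V_ov = V_GS − V_th = 1.73 − 0.8 = 0.93 V.
Since V_DS = 6.73 V ≥ V_ov = 0.93 V, the device is in saturation.
I_D = ½ k_n V_ov² (1 + λ V_DS) = 0.5 × 0.96 × 0.93² × (1 + 0.099 × 6.73) = 0.692 mA.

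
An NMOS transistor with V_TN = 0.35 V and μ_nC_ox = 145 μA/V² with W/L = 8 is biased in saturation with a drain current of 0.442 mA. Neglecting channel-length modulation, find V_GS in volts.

V_GS = 1.22 V

k_n = μ_nC_ox · (W/L) = 1.16 mA/V².
In saturation I_D = ½ k_n (V_GS − V_TN)², so V_GS − V_TN = √(2 I_D / k_n) = √(2 × 0.442 / 1.16) = 0.873 V.
V_GS = 0.35 + 0.873 = 1.22 V.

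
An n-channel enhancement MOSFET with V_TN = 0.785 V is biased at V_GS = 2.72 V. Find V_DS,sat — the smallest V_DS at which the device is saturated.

V_DS,sat = 1.94 V

The boundary between triode and saturation is V_DS = V_GS − V_TN = V_ov.
V_ov = 2.72 − 0.785 = 1.94 V.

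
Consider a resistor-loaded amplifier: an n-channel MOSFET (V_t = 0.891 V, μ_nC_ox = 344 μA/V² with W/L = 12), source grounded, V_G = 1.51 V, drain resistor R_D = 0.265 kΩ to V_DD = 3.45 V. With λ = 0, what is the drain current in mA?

I_D = 0.791 mA

V_GS = V_G = 1.51 V, so V_ov = 1.51 − 0.891 = 0.619 V.
k_n = μ_nC_ox · (W/L) = 4.128 mA/V².
Assume saturation: I_D = ½ k_n V_ov² = 0.5 × 4.128 × 0.619² = 0.791 mA, giving V_DS = V_DD − I_D R_D = 3.45 − 0.791 × 0.265 = 3.24 V.
V_DS = 3.24 V ≥ V_ov = 0.619 V, confirming saturation.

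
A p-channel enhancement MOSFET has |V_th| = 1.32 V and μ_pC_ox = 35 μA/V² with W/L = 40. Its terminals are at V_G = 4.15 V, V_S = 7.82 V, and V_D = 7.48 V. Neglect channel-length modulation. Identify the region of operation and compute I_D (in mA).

V_SG = V_S − V_G = 7.82 − 4.15 = 3.67 V; V_SD = V_S − V_D = 7.82 − 7.48 = 0.34 V.
k_p = μ_pC_ox · (W/L) = 1.4 mA/V².
V_ov = V_SG − |V_th| = 3.67 − 1.32 = 2.35 V.
Since V_SD = 0.34 V < V_ov = 2.35 V, the device is in the triode region.
I_D = k_p [V_ov · V_SD − ½ V_SD²] = 1.4 × [2.35 × 0.34 − 0.5 × 0.34²] = 1.04 mA.

Triode; I_D = 1.04 mA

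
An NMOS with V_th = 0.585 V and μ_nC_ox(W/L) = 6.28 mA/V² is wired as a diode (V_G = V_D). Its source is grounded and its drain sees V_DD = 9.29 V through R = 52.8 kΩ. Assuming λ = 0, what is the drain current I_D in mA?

I_D = 0.161 mA

With gate tied to drain, V_GS = V_DS ≥ V_GS − V_th, so the device is in saturation.
KCL at the drain: ½ k_n (V_GS − V_th)² = (V_DD − V_GS)/R.
Let x = V_GS − 0.585. Then 166 x² + x − 8.705 = 0, giving x = 0.226 V (positive root), so V_GS = 0.811 V.
I_D = (V_DD − V_GS)/R = (9.29 − 0.811) / 52.8 = 0.161 mA.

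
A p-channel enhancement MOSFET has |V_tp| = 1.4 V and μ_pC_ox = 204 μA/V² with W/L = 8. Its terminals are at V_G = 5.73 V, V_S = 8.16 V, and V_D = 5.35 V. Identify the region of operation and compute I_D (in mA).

Saturation; I_D = 0.866 mA

V_SG = V_S − V_G = 8.16 − 5.73 = 2.43 V; V_SD = V_S − V_D = 8.16 − 5.35 = 2.81 V.
k_p = μ_pC_ox · (W/L) = 1.632 mA/V².
V_ov = V_SG − |V_tp| = 2.43 − 1.4 = 1.03 V.
Since V_SD = 2.81 V ≥ V_ov = 1.03 V, the device is in saturation.
I_D = ½ k_p V_ov² = 0.5 × 1.632 × 1.03² = 0.866 mA.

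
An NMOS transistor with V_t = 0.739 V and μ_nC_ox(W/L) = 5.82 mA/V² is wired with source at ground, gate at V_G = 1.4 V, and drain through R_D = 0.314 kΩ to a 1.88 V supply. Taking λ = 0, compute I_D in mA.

I_D = 1.27 mA

V_GS = V_G = 1.4 V, so V_ov = 1.4 − 0.739 = 0.661 V.
Assume saturation: I_D = ½ k_n V_ov² = 0.5 × 5.82 × 0.661² = 1.27 mA, giving V_DS = V_DD − I_D R_D = 1.88 − 1.27 × 0.314 = 1.48 V.
V_DS = 1.48 V ≥ V_ov = 0.661 V, confirming saturation.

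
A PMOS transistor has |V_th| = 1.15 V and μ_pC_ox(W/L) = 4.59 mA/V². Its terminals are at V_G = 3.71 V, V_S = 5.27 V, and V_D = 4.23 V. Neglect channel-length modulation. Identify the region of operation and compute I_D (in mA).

Saturation; I_D = 0.386 mA

V_SG = V_S − V_G = 5.27 − 3.71 = 1.56 V; V_SD = V_S − V_D = 5.27 − 4.23 = 1.04 V.
V_ov = V_SG − |V_th| = 1.56 − 1.15 = 0.41 V.
Since V_SD = 1.04 V ≥ V_ov = 0.41 V, the device is in saturation.
I_D = ½ k_p V_ov² = 0.5 × 4.59 × 0.41² = 0.386 mA.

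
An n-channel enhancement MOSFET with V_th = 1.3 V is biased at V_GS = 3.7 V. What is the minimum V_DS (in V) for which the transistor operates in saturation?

The boundary between triode and saturation is V_DS = V_GS − V_th = V_ov.
V_ov = 3.7 − 1.3 = 2.4 V.

V_DS,sat = 2.40 V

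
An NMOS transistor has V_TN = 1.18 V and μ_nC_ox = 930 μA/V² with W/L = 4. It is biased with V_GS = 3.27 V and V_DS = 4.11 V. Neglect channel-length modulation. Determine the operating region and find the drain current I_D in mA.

Saturation; I_D = 8.12 mA

k_n = μ_nC_ox · (W/L) = 3.72 mA/V².
V_ov = V_GS − V_TN = 3.27 − 1.18 = 2.09 V.
Since V_DS = 4.11 V ≥ V_ov = 2.09 V, the device is in saturation.
I_D = ½ k_n V_ov² = 0.5 × 3.72 × 2.09² = 8.12 mA.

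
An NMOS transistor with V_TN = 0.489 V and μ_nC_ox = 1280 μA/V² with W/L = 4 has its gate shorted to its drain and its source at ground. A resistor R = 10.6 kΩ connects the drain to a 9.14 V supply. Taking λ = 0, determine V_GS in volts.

V_GS = 1.04 V

With gate tied to drain, V_GS = V_DS ≥ V_GS − V_TN, so the device is in saturation.
k_n = μ_nC_ox · (W/L) = 5.12 mA/V².
KCL at the drain: ½ k_n (V_GS − V_TN)² = (V_DD − V_GS)/R.
Let x = V_GS − 0.489. Then 27.1 x² + x − 8.651 = 0, giving x = 0.547 V (positive root), so V_GS = 1.04 V.
I_D = (V_DD − V_GS)/R = (9.14 − 1.04) / 10.6 = 0.765 mA.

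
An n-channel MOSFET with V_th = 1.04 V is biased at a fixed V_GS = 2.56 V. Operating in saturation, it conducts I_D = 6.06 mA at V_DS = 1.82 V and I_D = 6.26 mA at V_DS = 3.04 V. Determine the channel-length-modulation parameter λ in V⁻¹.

λ = 0.0285 V⁻¹

With V_GS fixed, I_D ∝ (1 + λ V_DS) in saturation, so I_D2/I_D1 = (1 + λ V_DS2)/(1 + λ V_DS1).
6.26/6.06 = 1.033 = (1 + 3.04 λ)/(1 + 1.82 λ).
Solving: λ (I_D1 V_DS2 − I_D2 V_DS1) = I_D2 − I_D1, so λ = (6.26 − 6.06) / (6.06 × 3.04 − 6.26 × 1.82) = 0.2 / 7.03 = 0.0285 V⁻¹.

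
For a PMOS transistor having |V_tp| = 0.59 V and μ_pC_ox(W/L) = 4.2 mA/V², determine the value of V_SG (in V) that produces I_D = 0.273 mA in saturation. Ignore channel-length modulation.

V_SG = 0.951 V

In saturation I_D = ½ k_p (V_SG − |V_tp|)², so V_SG − |V_tp| = √(2 I_D / k_p) = √(2 × 0.273 / 4.2) = 0.361 V.
V_SG = 0.59 + 0.361 = 0.951 V.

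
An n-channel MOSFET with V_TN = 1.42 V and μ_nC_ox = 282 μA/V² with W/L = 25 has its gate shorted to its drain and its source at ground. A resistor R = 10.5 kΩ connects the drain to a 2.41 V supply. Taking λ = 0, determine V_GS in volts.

V_GS = 1.57 V

With gate tied to drain, V_GS = V_DS ≥ V_GS − V_TN, so the device is in saturation.
k_n = μ_nC_ox · (W/L) = 7.05 mA/V².
KCL at the drain: ½ k_n (V_GS − V_TN)² = (V_DD − V_GS)/R.
Let x = V_GS − 1.42. Then 37 x² + x − 0.99 = 0, giving x = 0.151 V (positive root), so V_GS = 1.57 V.
I_D = (V_DD − V_GS)/R = (2.41 − 1.57) / 10.5 = 0.0799 mA.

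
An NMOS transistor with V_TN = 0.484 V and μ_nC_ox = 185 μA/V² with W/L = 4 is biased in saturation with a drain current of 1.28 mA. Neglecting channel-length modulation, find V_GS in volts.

V_GS = 2.34 V

k_n = μ_nC_ox · (W/L) = 0.74 mA/V².
In saturation I_D = ½ k_n (V_GS − V_TN)², so V_GS − V_TN = √(2 I_D / k_n) = √(2 × 1.28 / 0.74) = 1.86 V.
V_GS = 0.484 + 1.86 = 2.34 V.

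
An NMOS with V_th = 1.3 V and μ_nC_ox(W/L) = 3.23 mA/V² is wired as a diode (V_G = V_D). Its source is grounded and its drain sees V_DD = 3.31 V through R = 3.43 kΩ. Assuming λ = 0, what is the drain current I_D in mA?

With gate tied to drain, V_GS = V_DS ≥ V_GS − V_th, so the device is in saturation.
KCL at the drain: ½ k_n (V_GS − V_th)² = (V_DD − V_GS)/R.
Let x = V_GS − 1.3. Then 5.54 x² + x − 2.01 = 0, giving x = 0.519 V (positive root), so V_GS = 1.82 V.
I_D = (V_DD − V_GS)/R = (3.31 − 1.82) / 3.43 = 0.435 mA.

I_D = 0.435 mA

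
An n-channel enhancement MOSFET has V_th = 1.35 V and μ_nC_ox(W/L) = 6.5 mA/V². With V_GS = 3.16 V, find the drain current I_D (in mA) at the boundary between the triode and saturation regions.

At the boundary V_DS = V_ov = V_GS − V_th = 3.16 − 1.35 = 1.81 V.
I_D = ½ k_n V_ov² = 0.5 × 6.5 × 1.81² = 10.6 mA.

I_D = 10.6 mA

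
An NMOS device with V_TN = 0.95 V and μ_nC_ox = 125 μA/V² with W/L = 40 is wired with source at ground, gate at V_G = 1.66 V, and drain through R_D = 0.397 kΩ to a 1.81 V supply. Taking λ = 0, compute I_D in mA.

V_GS = V_G = 1.66 V, so V_ov = 1.66 − 0.95 = 0.71 V.
k_n = μ_nC_ox · (W/L) = 5 mA/V².
Assume saturation: I_D = ½ k_n V_ov² = 0.5 × 5 × 0.71² = 1.26 mA, giving V_DS = V_DD − I_D R_D = 1.81 − 1.26 × 0.397 = 1.31 V.
V_DS = 1.31 V ≥ V_ov = 0.71 V, confirming saturation.

I_D = 1.26 mA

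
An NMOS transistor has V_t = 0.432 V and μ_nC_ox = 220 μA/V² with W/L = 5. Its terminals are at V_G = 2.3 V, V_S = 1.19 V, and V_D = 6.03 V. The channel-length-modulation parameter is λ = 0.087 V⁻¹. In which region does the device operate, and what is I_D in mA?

Saturation; I_D = 0.359 mA

V_GS = V_G − V_S = 2.3 − 1.19 = 1.11 V; V_DS = V_D − V_S = 6.03 − 1.19 = 4.84 V.
k_n = μ_nC_ox · (W/L) = 1.1 mA/V².
V_ov = V_GS − V_t = 1.11 − 0.432 = 0.678 V.
Since V_DS = 4.84 V ≥ V_ov = 0.678 V, the device is in saturation.
I_D = ½ k_n V_ov² (1 + λ V_DS) = 0.5 × 1.1 × 0.678² × (1 + 0.087 × 4.84) = 0.359 mA.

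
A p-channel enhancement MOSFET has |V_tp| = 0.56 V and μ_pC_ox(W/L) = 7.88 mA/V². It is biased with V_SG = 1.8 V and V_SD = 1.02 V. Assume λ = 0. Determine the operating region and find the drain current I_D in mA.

V_ov = V_SG − |V_tp| = 1.8 − 0.56 = 1.24 V.
Since V_SD = 1.02 V < V_ov = 1.24 V, the device is in the triode region.
I_D = k_p [V_ov · V_SD − ½ V_SD²] = 7.88 × [1.24 × 1.02 − 0.5 × 1.02²] = 5.87 mA.

Triode; I_D = 5.87 mA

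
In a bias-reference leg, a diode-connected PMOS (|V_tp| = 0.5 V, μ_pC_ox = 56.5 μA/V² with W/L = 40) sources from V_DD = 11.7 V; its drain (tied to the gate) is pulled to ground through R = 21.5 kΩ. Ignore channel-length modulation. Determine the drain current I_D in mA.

With gate tied to drain, V_SG = V_SD ≥ V_SG − |V_tp|, so the device is in saturation.
k_p = μ_pC_ox · (W/L) = 2.26 mA/V².
KCL at the drain: ½ k_p (V_SG − |V_tp|)² = (V_DD − V_SG)/R.
Let x = V_SG − 0.5. Then 24.3 x² + x − 11.2 = 0, giving x = 0.659 V (positive root), so V_SG = 1.16 V.
I_D = (V_DD − V_SG)/R = (11.7 − 1.16) / 21.5 = 0.49 mA.

I_D = 0.490 mA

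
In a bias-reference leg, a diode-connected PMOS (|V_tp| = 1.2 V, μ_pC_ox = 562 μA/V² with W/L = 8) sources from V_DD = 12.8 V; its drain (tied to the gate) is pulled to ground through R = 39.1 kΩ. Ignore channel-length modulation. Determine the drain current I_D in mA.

I_D = 0.288 mA

With gate tied to drain, V_SG = V_SD ≥ V_SG − |V_tp|, so the device is in saturation.
k_p = μ_pC_ox · (W/L) = 4.496 mA/V².
KCL at the drain: ½ k_p (V_SG − |V_tp|)² = (V_DD − V_SG)/R.
Let x = V_SG − 1.2. Then 87.9 x² + x − 11.6 = 0, giving x = 0.358 V (positive root), so V_SG = 1.56 V.
I_D = (V_DD − V_SG)/R = (12.8 − 1.56) / 39.1 = 0.288 mA.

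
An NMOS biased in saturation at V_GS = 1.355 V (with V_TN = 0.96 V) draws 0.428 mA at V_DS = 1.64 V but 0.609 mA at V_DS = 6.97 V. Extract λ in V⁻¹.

λ = 0.0912 V⁻¹

With V_GS fixed, I_D ∝ (1 + λ V_DS) in saturation, so I_D2/I_D1 = (1 + λ V_DS2)/(1 + λ V_DS1).
0.609/0.428 = 1.423 = (1 + 6.97 λ)/(1 + 1.64 λ).
Solving: λ (I_D1 V_DS2 − I_D2 V_DS1) = I_D2 − I_D1, so λ = (0.609 − 0.428) / (0.428 × 6.97 − 0.609 × 1.64) = 0.181 / 1.98 = 0.0912 V⁻¹.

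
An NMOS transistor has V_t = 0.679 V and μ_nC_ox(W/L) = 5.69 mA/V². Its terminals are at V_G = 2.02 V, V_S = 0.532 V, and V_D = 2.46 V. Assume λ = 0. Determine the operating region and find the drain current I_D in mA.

V_GS = V_G − V_S = 2.02 − 0.532 = 1.49 V; V_DS = V_D − V_S = 2.46 − 0.532 = 1.93 V.
V_ov = V_GS − V_t = 1.49 − 0.679 = 0.809 V.
Since V_DS = 1.93 V ≥ V_ov = 0.809 V, the device is in saturation.
I_D = ½ k_n V_ov² = 0.5 × 5.69 × 0.809² = 1.86 mA.

Saturation; I_D = 1.86 mA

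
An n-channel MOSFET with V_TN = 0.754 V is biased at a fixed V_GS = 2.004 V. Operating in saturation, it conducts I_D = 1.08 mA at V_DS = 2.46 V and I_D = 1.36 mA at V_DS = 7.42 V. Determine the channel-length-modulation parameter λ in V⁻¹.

λ = 0.0600 V⁻¹

With V_GS fixed, I_D ∝ (1 + λ V_DS) in saturation, so I_D2/I_D1 = (1 + λ V_DS2)/(1 + λ V_DS1).
1.36/1.08 = 1.259 = (1 + 7.42 λ)/(1 + 2.46 λ).
Solving: λ (I_D1 V_DS2 − I_D2 V_DS1) = I_D2 − I_D1, so λ = (1.36 − 1.08) / (1.08 × 7.42 − 1.36 × 2.46) = 0.28 / 4.67 = 0.06 V⁻¹.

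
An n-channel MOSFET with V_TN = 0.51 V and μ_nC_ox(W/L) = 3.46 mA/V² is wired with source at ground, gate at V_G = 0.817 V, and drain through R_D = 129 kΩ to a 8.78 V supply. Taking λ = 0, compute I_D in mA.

I_D = 0.0675 mA

V_GS = V_G = 0.817 V, so V_ov = 0.817 − 0.51 = 0.307 V.
Assume saturation: I_D = ½ k_n V_ov² = 0.5 × 3.46 × 0.307² = 0.163 mA, giving V_DS = V_DD − I_D R_D = 8.78 − 0.163 × 129 = -12.3 V.
But -12.3 V < V_ov = 0.307 V, so the device is actually in triode.
In triode I_D = k_n[V_ov V_DS − ½ V_DS²] and I_D = (V_DD − V_DS)/R_D. Equating: 223 V_DS² − 138 V_DS + 8.78 = 0, giving V_DS = 0.072 V (the root below V_ov).
I_D = (8.78 − 0.072) / 129 = 0.0675 mA.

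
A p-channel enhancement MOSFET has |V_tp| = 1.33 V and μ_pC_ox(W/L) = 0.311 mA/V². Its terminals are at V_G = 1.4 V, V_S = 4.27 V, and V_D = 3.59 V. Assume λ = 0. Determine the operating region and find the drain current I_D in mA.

Triode; I_D = 0.254 mA

V_SG = V_S − V_G = 4.27 − 1.4 = 2.87 V; V_SD = V_S − V_D = 4.27 − 3.59 = 0.68 V.
V_ov = V_SG − |V_tp| = 2.87 − 1.33 = 1.54 V.
Since V_SD = 0.68 V < V_ov = 1.54 V, the device is in the triode region.
I_D = k_p [V_ov · V_SD − ½ V_SD²] = 0.311 × [1.54 × 0.68 − 0.5 × 0.68²] = 0.254 mA.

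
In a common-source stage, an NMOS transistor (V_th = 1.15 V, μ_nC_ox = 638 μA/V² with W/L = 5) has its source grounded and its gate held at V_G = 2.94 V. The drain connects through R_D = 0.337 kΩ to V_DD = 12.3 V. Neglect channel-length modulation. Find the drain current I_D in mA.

I_D = 5.11 mA

V_GS = V_G = 2.94 V, so V_ov = 2.94 − 1.15 = 1.79 V.
k_n = μ_nC_ox · (W/L) = 3.19 mA/V².
Assume saturation: I_D = ½ k_n V_ov² = 0.5 × 3.19 × 1.79² = 5.11 mA, giving V_DS = V_DD − I_D R_D = 12.3 − 5.11 × 0.337 = 10.6 V.
V_DS = 10.6 V ≥ V_ov = 1.79 V, confirming saturation.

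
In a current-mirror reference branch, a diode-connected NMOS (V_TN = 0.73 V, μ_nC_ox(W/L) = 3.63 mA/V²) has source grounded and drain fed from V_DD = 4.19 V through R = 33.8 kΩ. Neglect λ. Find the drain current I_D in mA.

With gate tied to drain, V_GS = V_DS ≥ V_GS − V_TN, so the device is in saturation.
KCL at the drain: ½ k_n (V_GS − V_TN)² = (V_DD − V_GS)/R.
Let x = V_GS − 0.73. Then 61.3 x² + x − 3.46 = 0, giving x = 0.229 V (positive root), so V_GS = 0.959 V.
I_D = (V_DD − V_GS)/R = (4.19 − 0.959) / 33.8 = 0.0956 mA.

I_D = 0.0956 mA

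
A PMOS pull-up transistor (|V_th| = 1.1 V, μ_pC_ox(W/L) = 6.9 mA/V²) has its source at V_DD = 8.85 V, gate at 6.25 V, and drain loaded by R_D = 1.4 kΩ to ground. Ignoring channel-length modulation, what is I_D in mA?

I_D = 5.79 mA

V_SG = V_DD − V_G = 8.85 − 6.25 = 2.6 V, so V_ov = 2.6 − 1.1 = 1.5 V.
Assume saturation: I_D = ½ k_p V_ov² = 0.5 × 6.9 × 1.5² = 7.76 mA, giving V_SD = V_DD − I_D R_D = 8.85 − 7.76 × 1.4 = -2.02 V.
But -2.02 V < V_ov = 1.5 V, so the device is actually in triode.
In triode I_D = k_p[V_ov V_SD − ½ V_SD²] and I_D = (V_DD − V_SD)/R_D. Equating: 4.83 V_SD² − 15.49 V_SD + 8.85 = 0, giving V_SD = 0.744 V (the root below V_ov).
I_D = (8.85 − 0.744) / 1.4 = 5.79 mA.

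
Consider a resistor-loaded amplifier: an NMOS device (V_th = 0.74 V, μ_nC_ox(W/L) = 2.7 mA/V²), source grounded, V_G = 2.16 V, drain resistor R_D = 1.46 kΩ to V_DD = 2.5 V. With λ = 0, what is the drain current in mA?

I_D = 1.41 mA

V_GS = V_G = 2.16 V, so V_ov = 2.16 − 0.74 = 1.42 V.
Assume saturation: I_D = ½ k_n V_ov² = 0.5 × 2.7 × 1.42² = 2.72 mA, giving V_DS = V_DD − I_D R_D = 2.5 − 2.72 × 1.46 = -1.47 V.
But -1.47 V < V_ov = 1.42 V, so the device is actually in triode.
In triode I_D = k_n[V_ov V_DS − ½ V_DS²] and I_D = (V_DD − V_DS)/R_D. Equating: 1.97 V_DS² − 6.598 V_DS + 2.5 = 0, giving V_DS = 0.436 V (the root below V_ov).
I_D = (2.5 − 0.436) / 1.46 = 1.41 mA.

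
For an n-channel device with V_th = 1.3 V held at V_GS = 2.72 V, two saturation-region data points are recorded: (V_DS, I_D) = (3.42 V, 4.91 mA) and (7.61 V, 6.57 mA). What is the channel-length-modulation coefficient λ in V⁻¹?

λ = 0.111 V⁻¹

With V_GS fixed, I_D ∝ (1 + λ V_DS) in saturation, so I_D2/I_D1 = (1 + λ V_DS2)/(1 + λ V_DS1).
6.57/4.91 = 1.338 = (1 + 7.61 λ)/(1 + 3.42 λ).
Solving: λ (I_D1 V_DS2 − I_D2 V_DS1) = I_D2 − I_D1, so λ = (6.57 − 4.91) / (4.91 × 7.61 − 6.57 × 3.42) = 1.66 / 14.9 = 0.111 V⁻¹.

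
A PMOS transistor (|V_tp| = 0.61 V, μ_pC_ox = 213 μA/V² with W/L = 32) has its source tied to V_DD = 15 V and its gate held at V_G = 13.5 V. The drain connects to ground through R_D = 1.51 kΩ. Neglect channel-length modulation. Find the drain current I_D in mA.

V_SG = V_DD − V_G = 15 − 13.5 = 1.5 V, so V_ov = 1.5 − 0.61 = 0.89 V.
k_p = μ_pC_ox · (W/L) = 6.816 mA/V².
Assume saturation: I_D = ½ k_p V_ov² = 0.5 × 6.816 × 0.89² = 2.7 mA, giving V_SD = V_DD − I_D R_D = 15 − 2.7 × 1.51 = 10.9 V.
V_SD = 10.9 V ≥ V_ov = 0.89 V, confirming saturation.

I_D = 2.70 mA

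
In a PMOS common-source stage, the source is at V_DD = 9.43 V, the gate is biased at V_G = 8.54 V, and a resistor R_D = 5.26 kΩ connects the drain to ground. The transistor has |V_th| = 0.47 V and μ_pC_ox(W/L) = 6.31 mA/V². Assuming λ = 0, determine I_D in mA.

I_D = 0.557 mA

V_SG = V_DD − V_G = 9.43 − 8.54 = 0.89 V, so V_ov = 0.89 − 0.47 = 0.42 V.
Assume saturation: I_D = ½ k_p V_ov² = 0.5 × 6.31 × 0.42² = 0.557 mA, giving V_SD = V_DD − I_D R_D = 9.43 − 0.557 × 5.26 = 6.5 V.
V_SD = 6.5 V ≥ V_ov = 0.42 V, confirming saturation.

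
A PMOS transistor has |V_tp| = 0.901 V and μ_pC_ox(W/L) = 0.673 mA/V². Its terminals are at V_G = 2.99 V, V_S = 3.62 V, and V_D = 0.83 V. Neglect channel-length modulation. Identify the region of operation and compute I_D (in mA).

Cutoff; I_D = 0 mA

V_SG = V_S − V_G = 3.62 − 2.99 = 0.63 V; V_SD = V_S − V_D = 3.62 − 0.83 = 2.79 V.
V_SG = 0.63 V < |V_tp| = 0.901 V, so the transistor is in cutoff.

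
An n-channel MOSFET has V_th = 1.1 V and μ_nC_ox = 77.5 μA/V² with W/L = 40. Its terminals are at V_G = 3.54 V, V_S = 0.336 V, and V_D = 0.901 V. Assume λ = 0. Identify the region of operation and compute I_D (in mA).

V_GS = V_G − V_S = 3.54 − 0.336 = 3.2 V; V_DS = V_D − V_S = 0.901 − 0.336 = 0.565 V.
k_n = μ_nC_ox · (W/L) = 3.1 mA/V².
V_ov = V_GS − V_th = 3.2 − 1.1 = 2.1 V.
Since V_DS = 0.565 V < V_ov = 2.1 V, the device is in the triode region.
I_D = k_n [V_ov · V_DS − ½ V_DS²] = 3.1 × [2.1 × 0.565 − 0.5 × 0.565²] = 3.19 mA.

Triode; I_D = 3.19 mA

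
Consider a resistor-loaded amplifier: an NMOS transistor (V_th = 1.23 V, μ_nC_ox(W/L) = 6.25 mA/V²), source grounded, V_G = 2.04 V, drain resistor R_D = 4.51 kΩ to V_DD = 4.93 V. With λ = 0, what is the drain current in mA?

I_D = 1.04 mA

V_GS = V_G = 2.04 V, so V_ov = 2.04 − 1.23 = 0.81 V.
Assume saturation: I_D = ½ k_n V_ov² = 0.5 × 6.25 × 0.81² = 2.05 mA, giving V_DS = V_DD − I_D R_D = 4.93 − 2.05 × 4.51 = -4.32 V.
But -4.32 V < V_ov = 0.81 V, so the device is actually in triode.
In triode I_D = k_n[V_ov V_DS − ½ V_DS²] and I_D = (V_DD − V_DS)/R_D. Equating: 14.1 V_DS² − 23.83 V_DS + 4.93 = 0, giving V_DS = 0.241 V (the root below V_ov).
I_D = (4.93 − 0.241) / 4.51 = 1.04 mA.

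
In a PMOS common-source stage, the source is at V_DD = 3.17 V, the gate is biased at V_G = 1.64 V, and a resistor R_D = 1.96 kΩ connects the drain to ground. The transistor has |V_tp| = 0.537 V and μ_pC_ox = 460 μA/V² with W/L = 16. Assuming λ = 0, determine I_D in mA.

I_D = 1.50 mA

V_SG = V_DD − V_G = 3.17 − 1.64 = 1.53 V, so V_ov = 1.53 − 0.537 = 0.993 V.
k_p = μ_pC_ox · (W/L) = 7.36 mA/V².
Assume saturation: I_D = ½ k_p V_ov² = 0.5 × 7.36 × 0.993² = 3.63 mA, giving V_SD = V_DD − I_D R_D = 3.17 − 3.63 × 1.96 = -3.94 V.
But -3.94 V < V_ov = 0.993 V, so the device is actually in triode.
In triode I_D = k_p[V_ov V_SD − ½ V_SD²] and I_D = (V_DD − V_SD)/R_D. Equating: 7.21 V_SD² − 15.32 V_SD + 3.17 = 0, giving V_SD = 0.232 V (the root below V_ov).
I_D = (3.17 − 0.232) / 1.96 = 1.5 mA.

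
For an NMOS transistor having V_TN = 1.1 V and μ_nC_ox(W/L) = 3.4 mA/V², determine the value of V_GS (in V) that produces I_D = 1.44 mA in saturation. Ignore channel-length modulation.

V_GS = 2.02 V

In saturation I_D = ½ k_n (V_GS − V_TN)², so V_GS − V_TN = √(2 I_D / k_n) = √(2 × 1.44 / 3.4) = 0.92 V.
V_GS = 1.1 + 0.92 = 2.02 V.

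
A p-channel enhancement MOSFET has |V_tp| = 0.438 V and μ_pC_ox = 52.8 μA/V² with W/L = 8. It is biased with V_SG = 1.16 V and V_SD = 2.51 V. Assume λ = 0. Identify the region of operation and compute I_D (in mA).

Saturation; I_D = 0.110 mA

k_p = μ_pC_ox · (W/L) = 0.4224 mA/V².
V_ov = V_SG − |V_tp| = 1.16 − 0.438 = 0.722 V.
Since V_SD = 2.51 V ≥ V_ov = 0.722 V, the device is in saturation.
I_D = ½ k_p V_ov² = 0.5 × 0.4224 × 0.722² = 0.11 mA.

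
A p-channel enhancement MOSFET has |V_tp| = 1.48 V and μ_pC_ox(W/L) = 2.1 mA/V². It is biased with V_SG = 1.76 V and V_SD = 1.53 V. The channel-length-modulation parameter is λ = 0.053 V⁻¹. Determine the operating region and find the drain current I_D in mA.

V_ov = V_SG − |V_tp| = 1.76 − 1.48 = 0.28 V.
Since V_SD = 1.53 V ≥ V_ov = 0.28 V, the device is in saturation.
I_D = ½ k_p V_ov² (1 + λ V_SD) = 0.5 × 2.1 × 0.28² × (1 + 0.053 × 1.53) = 0.089 mA.

Saturation; I_D = 0.0890 mA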